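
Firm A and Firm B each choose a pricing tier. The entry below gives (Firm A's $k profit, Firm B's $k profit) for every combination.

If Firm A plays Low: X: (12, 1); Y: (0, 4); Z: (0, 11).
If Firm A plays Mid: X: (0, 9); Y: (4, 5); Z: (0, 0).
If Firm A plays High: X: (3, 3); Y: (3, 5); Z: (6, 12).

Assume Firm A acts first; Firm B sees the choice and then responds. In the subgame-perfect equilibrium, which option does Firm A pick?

High

Backward induction with Firm A moving first.
- Low → Firm B plays Z (best of 1, 4, 11); Firm A gets 0.
- Mid → Firm B plays X (best of 9, 5, 0); Firm A gets 0.
- High → Firm B plays Z (best of 3, 5, 12); Firm A gets 6.
Maximizing over 0, 0, 6, Firm A chooses High. Subgame-perfect outcome: (High, Z) with payoffs (6, 12).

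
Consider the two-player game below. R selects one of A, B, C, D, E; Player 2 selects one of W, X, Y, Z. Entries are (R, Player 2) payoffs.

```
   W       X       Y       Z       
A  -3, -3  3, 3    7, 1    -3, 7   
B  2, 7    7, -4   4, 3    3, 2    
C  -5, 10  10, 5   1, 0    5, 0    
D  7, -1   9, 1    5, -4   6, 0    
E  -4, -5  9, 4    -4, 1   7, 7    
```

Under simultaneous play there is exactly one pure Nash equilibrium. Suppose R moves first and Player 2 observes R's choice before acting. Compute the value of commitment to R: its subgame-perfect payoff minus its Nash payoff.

Backward induction with R moving first.
- A: BR = Z, leader payoff -3.
- B: BR = W, leader payoff 2.
- C: BR = W, leader payoff -5.
- D: BR = X, leader payoff 9.
- E: BR = Z, leader payoff 7.
R's induced payoffs are -3, 2, -5, 9, 7, so R commits to D. Subgame-perfect outcome: (D, X) with payoffs (9, 1).
Now find the simultaneous Nash equilibrium.
R's best replies: W→D; X→C; Y→A; Z→E.
Player 2's best replies: A→Z; B→W; C→W; D→X; E→Z.
The unique mutual best reply is (E, Z), giving (7, 7).
R's commitment gain: 9 − 7 = 2.

2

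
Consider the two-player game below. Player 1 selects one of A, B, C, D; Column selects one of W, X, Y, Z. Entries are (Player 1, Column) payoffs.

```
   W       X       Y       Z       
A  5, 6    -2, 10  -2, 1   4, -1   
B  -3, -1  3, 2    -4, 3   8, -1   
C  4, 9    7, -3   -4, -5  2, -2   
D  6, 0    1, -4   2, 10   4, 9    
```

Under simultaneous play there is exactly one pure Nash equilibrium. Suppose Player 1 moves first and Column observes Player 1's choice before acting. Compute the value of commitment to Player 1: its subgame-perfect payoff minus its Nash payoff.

Backward induction with Player 1 moving first.
- A: BR = X, leader payoff -2.
- B: BR = Y, leader payoff -4.
- C: BR = W, leader payoff 4.
- D: BR = Y, leader payoff 2.
Player 1's induced payoffs are -2, -4, 4, 2, so Player 1 commits to C. Subgame-perfect outcome: (C, W) with payoffs (4, 9).
Now find the simultaneous Nash equilibrium.
Player 1's best replies: W→D; X→C; Y→D; Z→B.
Column's best replies: A→X; B→Y; C→W; D→Y.
Only (D, Y) has each player best-responding; Nash payoffs (2, 10).
Player 1's commitment gain: 4 − 2 = 2.

2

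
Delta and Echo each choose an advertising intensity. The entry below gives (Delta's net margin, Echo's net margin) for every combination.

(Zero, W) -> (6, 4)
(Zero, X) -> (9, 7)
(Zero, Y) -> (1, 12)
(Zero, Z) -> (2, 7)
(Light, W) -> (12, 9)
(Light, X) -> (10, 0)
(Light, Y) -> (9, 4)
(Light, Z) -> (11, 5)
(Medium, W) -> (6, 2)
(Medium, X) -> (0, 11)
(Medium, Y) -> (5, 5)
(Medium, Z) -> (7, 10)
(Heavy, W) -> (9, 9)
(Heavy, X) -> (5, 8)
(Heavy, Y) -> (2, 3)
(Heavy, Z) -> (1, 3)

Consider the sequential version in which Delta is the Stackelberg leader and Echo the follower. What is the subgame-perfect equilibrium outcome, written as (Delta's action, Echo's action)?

Work backward from Echo's decision.
- Zero: BR = Y, leader payoff 1.
- Light: BR = W, leader payoff 12.
- Medium: BR = X, leader payoff 0.
- Heavy: BR = W, leader payoff 9.
Among 1, 12, 0, 9, the best is 12 at Light. Subgame-perfect outcome: (Light, W) with payoffs (12, 9).

(Light, W)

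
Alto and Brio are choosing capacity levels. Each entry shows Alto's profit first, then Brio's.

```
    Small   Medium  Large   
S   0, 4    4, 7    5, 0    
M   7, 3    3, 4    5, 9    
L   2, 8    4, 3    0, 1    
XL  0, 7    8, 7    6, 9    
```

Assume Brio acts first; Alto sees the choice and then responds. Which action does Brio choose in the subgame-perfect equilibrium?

Large

Work backward from Alto's decision.
- Small: Alto compares 0, 7, 2, 0 and picks M; Brio would get 3.
- Medium: Alto compares 4, 3, 4, 8 and picks XL; Brio would get 7.
- Large: Alto compares 5, 5, 0, 6 and picks XL; Brio would get 9.
Among 3, 7, 9, the best is 9 at Large. Subgame-perfect outcome: (XL, Large) with payoffs (6, 9).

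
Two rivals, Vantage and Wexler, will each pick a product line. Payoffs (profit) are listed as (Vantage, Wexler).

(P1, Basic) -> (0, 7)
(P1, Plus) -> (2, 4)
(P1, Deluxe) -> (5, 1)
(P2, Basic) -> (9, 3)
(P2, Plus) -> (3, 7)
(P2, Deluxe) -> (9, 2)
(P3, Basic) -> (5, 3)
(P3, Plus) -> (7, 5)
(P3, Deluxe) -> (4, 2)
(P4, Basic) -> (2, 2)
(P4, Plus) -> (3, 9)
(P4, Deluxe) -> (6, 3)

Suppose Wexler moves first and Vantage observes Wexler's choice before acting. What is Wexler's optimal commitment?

Solve by backward induction (Wexler leads).
- Basic: BR = P2, leader payoff 3.
- Plus: BR = P3, leader payoff 5.
- Deluxe: BR = P2, leader payoff 2.
Wexler's induced payoffs are 3, 5, 2, so Wexler commits to Plus. Subgame-perfect outcome: (P3, Plus) with payoffs (7, 5).

Plus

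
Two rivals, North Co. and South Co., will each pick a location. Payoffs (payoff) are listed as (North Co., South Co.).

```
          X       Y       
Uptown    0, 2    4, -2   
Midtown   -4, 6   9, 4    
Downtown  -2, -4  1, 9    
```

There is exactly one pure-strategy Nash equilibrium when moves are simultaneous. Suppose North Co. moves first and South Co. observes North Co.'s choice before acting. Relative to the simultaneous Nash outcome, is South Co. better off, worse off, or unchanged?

Backward induction with North Co. moving first.
- Uptown → South Co. plays X (best of 2, -2); North Co. gets 0.
- Midtown → South Co. plays X (best of 6, 4); North Co. gets -4.
- Downtown → South Co. plays Y (best of -4, 9); North Co. gets 1.
Among 0, -4, 1, the best is 1 at Downtown. Subgame-perfect outcome: (Downtown, Y) with payoffs (1, 9).
Under simultaneous play:
North Co.'s best replies: X→Uptown; Y→Midtown.
South Co.'s best replies: Uptown→X; Midtown→X; Downtown→Y.
The unique mutual best reply is (Uptown, X), giving (0, 2).
South Co. earns 9 sequentially versus 2 at the Nash outcome: better off.

better off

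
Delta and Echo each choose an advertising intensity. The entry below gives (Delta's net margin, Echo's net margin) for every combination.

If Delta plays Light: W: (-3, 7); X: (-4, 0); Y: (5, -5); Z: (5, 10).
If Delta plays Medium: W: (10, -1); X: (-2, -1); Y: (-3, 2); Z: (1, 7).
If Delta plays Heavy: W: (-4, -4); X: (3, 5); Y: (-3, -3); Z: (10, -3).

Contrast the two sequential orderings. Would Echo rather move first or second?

If Delta leads: Echo's best replies are Light→Z, Medium→Z, Heavy→X; Delta's induced payoffs 5, 1, 3; outcome (Light, Z), payoffs (5, 10).
If Echo leads: Delta's best replies are W→Medium, X→Heavy, Y→Light, Z→Heavy; Echo's induced payoffs -1, 5, -5, -3; outcome (Heavy, X), payoffs (3, 5).
Echo gets 5 moving first and 10 moving second, so Echo prefers to move second.

second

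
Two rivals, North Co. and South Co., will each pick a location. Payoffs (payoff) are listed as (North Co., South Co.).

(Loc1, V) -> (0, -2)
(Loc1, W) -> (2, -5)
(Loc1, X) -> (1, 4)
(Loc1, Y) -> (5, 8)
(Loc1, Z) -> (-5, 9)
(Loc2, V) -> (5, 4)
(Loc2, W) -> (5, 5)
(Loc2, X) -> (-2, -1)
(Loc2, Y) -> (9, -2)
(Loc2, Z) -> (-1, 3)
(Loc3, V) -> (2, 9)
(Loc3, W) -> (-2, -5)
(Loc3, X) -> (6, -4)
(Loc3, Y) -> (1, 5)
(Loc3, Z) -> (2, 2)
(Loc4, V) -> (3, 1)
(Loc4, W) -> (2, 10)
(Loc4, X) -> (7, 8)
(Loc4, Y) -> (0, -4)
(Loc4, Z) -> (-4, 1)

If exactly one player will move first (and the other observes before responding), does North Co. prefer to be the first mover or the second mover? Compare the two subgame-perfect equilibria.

If North Co. leads: South Co.'s best replies are Loc1→Z, Loc2→W, Loc3→V, Loc4→W; North Co.'s induced payoffs -5, 5, 2, 2; outcome (Loc2, W), payoffs (5, 5).
If South Co. leads: North Co.'s best replies are V→Loc2, W→Loc2, X→Loc4, Y→Loc2, Z→Loc3; South Co.'s induced payoffs 4, 5, 8, -2, 2; outcome (Loc4, X), payoffs (7, 8).
North Co. gets 5 moving first and 7 moving second, so North Co. prefers to move second.

second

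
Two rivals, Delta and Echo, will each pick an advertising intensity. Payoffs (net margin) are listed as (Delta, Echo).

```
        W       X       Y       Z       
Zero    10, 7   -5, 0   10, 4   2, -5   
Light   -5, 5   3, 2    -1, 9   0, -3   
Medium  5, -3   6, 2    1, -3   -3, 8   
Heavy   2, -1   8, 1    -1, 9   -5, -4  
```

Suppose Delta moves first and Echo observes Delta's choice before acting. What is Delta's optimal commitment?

Zero

Echo best-responds to each possible Delta move:
- Zero: BR = W, leader payoff 10.
- Light: BR = Y, leader payoff -1.
- Medium: BR = Z, leader payoff -3.
- Heavy: BR = Y, leader payoff -1.
Delta's induced payoffs are 10, -1, -3, -1, so Delta commits to Zero. Subgame-perfect outcome: (Zero, W) with payoffs (10, 7).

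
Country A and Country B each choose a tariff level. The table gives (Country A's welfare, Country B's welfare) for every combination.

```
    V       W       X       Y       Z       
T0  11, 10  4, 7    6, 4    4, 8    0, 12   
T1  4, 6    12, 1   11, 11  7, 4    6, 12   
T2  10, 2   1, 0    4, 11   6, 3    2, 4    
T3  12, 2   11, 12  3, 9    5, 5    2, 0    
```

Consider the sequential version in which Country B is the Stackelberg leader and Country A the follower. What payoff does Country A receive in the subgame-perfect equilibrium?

6

Country A best-responds to each possible Country B move:
- V: Country A compares 11, 4, 10, 12 and picks T3; Country B would get 2.
- W: Country A compares 4, 12, 1, 11 and picks T1; Country B would get 1.
- X: Country A compares 6, 11, 4, 3 and picks T1; Country B would get 11.
- Y: Country A compares 4, 7, 6, 5 and picks T1; Country B would get 4.
- Z: Country A compares 0, 6, 2, 2 and picks T1; Country B would get 12.
Country B's induced payoffs are 2, 1, 11, 4, 12, so Country B commits to Z. Subgame-perfect outcome: (T1, Z) with payoffs (6, 12).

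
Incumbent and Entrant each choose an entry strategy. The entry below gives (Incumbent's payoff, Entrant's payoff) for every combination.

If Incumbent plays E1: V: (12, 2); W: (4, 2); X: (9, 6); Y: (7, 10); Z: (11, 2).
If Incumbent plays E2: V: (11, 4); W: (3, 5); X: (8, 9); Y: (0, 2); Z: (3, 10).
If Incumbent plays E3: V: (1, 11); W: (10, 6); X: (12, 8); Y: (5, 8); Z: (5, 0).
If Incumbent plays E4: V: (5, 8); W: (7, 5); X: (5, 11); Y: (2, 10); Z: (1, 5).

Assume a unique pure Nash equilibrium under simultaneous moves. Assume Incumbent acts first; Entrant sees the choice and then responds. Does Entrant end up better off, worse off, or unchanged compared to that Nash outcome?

Solve by backward induction (Incumbent leads).
- E1: Entrant compares 2, 2, 6, 10, 2 and picks Y; Incumbent would get 7.
- E2: Entrant compares 4, 5, 9, 2, 10 and picks Z; Incumbent would get 3.
- E3: Entrant compares 11, 6, 8, 8, 0 and picks V; Incumbent would get 1.
- E4: Entrant compares 8, 5, 11, 10, 5 and picks X; Incumbent would get 5.
Maximizing over 7, 3, 1, 5, Incumbent chooses E1. Subgame-perfect outcome: (E1, Y) with payoffs (7, 10).
For the simultaneous game, intersect best replies.
Incumbent's best replies: V→E1; W→E3; X→E3; Y→E1; Z→E1.
Entrant's best replies: E1→Y; E2→Z; E3→V; E4→X.
Only (E1, Y) has each player best-responding; Nash payoffs (7, 10).
Entrant earns 10 sequentially versus 10 at the Nash outcome: unchanged.

unchanged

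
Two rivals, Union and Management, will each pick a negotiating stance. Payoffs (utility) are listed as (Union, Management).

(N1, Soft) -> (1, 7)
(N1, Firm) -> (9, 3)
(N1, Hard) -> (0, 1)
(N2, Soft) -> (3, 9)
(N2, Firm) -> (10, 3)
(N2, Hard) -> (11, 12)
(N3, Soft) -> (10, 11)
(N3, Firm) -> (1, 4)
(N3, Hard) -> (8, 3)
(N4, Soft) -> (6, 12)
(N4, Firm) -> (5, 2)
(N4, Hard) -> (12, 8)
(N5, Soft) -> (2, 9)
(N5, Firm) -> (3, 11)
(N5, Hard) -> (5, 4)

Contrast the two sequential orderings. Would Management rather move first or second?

If Union leads: Management's best replies are N1→Soft, N2→Hard, N3→Soft, N4→Soft, N5→Firm; Union's induced payoffs 1, 11, 10, 6, 3; outcome (N2, Hard), payoffs (11, 12).
If Management leads: Union's best replies are Soft→N3, Firm→N2, Hard→N4; Management's induced payoffs 11, 3, 8; outcome (N3, Soft), payoffs (10, 11).
Management gets 11 moving first and 12 moving second, so Management prefers to move second.

second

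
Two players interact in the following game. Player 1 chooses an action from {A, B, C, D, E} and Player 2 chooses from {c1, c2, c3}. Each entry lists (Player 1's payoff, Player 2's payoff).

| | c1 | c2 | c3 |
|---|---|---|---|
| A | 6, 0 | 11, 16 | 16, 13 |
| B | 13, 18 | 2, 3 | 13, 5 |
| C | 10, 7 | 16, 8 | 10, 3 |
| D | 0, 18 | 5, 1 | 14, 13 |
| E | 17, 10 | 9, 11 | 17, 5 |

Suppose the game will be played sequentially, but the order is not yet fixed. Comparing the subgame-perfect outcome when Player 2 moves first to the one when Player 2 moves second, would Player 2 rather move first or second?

first

If Player 1 leads: Player 2's best replies are A→c2, B→c1, C→c2, D→c1, E→c2; Player 1's induced payoffs 11, 13, 16, 0, 9; outcome (C, c2), payoffs (16, 8).
If Player 2 leads: Player 1's best replies are c1→E, c2→C, c3→E; Player 2's induced payoffs 10, 8, 5; outcome (E, c1), payoffs (17, 10).
Player 2 gets 10 moving first and 8 moving second, so Player 2 prefers to move first.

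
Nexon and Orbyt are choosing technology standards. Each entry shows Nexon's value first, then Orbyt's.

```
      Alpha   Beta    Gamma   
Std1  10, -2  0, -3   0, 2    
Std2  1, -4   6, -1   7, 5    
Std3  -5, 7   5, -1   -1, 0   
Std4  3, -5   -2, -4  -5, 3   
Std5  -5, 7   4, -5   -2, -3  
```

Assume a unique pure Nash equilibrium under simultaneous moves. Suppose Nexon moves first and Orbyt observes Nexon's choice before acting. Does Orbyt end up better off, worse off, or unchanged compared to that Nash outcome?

unchanged

Work backward from Orbyt's decision.
- Std1: BR = Gamma, leader payoff 0.
- Std2: BR = Gamma, leader payoff 7.
- Std3: BR = Alpha, leader payoff -5.
- Std4: BR = Gamma, leader payoff -5.
- Std5: BR = Alpha, leader payoff -5.
Maximizing over 0, 7, -5, -5, -5, Nexon chooses Std2. Subgame-perfect outcome: (Std2, Gamma) with payoffs (7, 5).
Under simultaneous play:
Nexon's best replies: Alpha→Std1; Beta→Std2; Gamma→Std2.
Orbyt's best replies: Std1→Gamma; Std2→Gamma; Std3→Alpha; Std4→Gamma; Std5→Alpha.
The unique mutual best reply is (Std2, Gamma), giving (7, 5).
Orbyt earns 5 sequentially versus 5 at the Nash outcome: unchanged.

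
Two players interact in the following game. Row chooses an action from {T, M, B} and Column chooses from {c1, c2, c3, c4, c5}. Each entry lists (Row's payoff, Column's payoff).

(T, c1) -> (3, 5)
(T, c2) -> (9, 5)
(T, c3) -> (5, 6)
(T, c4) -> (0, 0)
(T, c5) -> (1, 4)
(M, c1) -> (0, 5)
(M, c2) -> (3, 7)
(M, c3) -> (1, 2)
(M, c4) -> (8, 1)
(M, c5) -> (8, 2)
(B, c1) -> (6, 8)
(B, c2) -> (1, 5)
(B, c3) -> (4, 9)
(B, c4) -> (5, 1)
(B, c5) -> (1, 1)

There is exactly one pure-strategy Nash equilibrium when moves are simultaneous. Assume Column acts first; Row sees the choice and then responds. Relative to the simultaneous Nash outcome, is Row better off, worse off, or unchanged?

better off

Row best-responds to each possible Column move:
- c1 → Row plays B (best of 3, 0, 6); Column gets 8.
- c2 → Row plays T (best of 9, 3, 1); Column gets 5.
- c3 → Row plays T (best of 5, 1, 4); Column gets 6.
- c4 → Row plays M (best of 0, 8, 5); Column gets 1.
- c5 → Row plays M (best of 1, 8, 1); Column gets 2.
Among 8, 5, 6, 1, 2, the best is 8 at c1. Subgame-perfect outcome: (B, c1) with payoffs (6, 8).
For the simultaneous game, intersect best replies.
Row's best replies: c1→B; c2→T; c3→T; c4→M; c5→M.
Column's best replies: T→c3; M→c2; B→c3.
Only (T, c3) has each player best-responding; Nash payoffs (5, 6).
Row earns 6 sequentially versus 5 at the Nash outcome: better off.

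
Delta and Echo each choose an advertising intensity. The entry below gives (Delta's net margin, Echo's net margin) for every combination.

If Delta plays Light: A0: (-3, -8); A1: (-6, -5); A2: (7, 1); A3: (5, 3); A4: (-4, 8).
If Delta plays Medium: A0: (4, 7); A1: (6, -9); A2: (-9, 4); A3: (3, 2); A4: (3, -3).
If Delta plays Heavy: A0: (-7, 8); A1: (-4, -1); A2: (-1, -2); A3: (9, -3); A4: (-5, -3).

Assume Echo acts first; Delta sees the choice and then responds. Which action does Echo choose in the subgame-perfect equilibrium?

Work backward from Delta's decision.
- A0: Delta compares -3, 4, -7 and picks Medium; Echo would get 7.
- A1: Delta compares -6, 6, -4 and picks Medium; Echo would get -9.
- A2: Delta compares 7, -9, -1 and picks Light; Echo would get 1.
- A3: Delta compares 5, 3, 9 and picks Heavy; Echo would get -3.
- A4: Delta compares -4, 3, -5 and picks Medium; Echo would get -3.
Maximizing over 7, -9, 1, -3, -3, Echo chooses A0. Subgame-perfect outcome: (Medium, A0) with payoffs (4, 7).

A0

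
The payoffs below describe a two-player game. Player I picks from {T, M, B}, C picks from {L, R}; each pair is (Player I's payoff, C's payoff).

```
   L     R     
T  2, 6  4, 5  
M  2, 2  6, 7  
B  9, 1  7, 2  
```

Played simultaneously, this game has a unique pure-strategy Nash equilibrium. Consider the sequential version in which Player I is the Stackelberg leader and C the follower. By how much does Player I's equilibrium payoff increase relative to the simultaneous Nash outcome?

Solve by backward induction (Player I leads).
- T → C plays L (best of 6, 5); Player I gets 2.
- M → C plays R (best of 2, 7); Player I gets 6.
- B → C plays R (best of 1, 2); Player I gets 7.
Player I's induced payoffs are 2, 6, 7, so Player I commits to B. Subgame-perfect outcome: (B, R) with payoffs (7, 2).
Under simultaneous play:
Player I's best replies: L→B; R→B.
C's best replies: T→L; M→R; B→R.
The unique mutual best reply is (B, R), giving (7, 2).
Player I's commitment gain: 7 − 7 = 0.

0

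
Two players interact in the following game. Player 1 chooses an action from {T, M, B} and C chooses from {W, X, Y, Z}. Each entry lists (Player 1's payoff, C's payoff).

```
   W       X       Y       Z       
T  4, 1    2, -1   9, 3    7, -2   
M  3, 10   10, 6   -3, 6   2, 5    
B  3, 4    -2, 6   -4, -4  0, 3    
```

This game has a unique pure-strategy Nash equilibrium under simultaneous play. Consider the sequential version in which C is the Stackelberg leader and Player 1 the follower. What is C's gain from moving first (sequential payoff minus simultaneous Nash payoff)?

3

Solve by backward induction (C leads).
- W: BR = T, leader payoff 1.
- X: BR = M, leader payoff 6.
- Y: BR = T, leader payoff 3.
- Z: BR = T, leader payoff -2.
C's induced payoffs are 1, 6, 3, -2, so C commits to X. Subgame-perfect outcome: (M, X) with payoffs (10, 6).
Now find the simultaneous Nash equilibrium.
Player 1's best replies: W→T; X→M; Y→T; Z→T.
C's best replies: T→Y; M→W; B→X.
Only (T, Y) has each player best-responding; Nash payoffs (9, 3).
C's commitment gain: 6 − 3 = 3.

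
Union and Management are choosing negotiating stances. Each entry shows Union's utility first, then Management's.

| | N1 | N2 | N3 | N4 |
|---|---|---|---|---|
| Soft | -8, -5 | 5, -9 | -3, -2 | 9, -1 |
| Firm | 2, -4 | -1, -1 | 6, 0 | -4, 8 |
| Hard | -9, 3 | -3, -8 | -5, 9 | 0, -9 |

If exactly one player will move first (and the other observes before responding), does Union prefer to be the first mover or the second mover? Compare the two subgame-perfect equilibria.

first

If Union leads: Management's best replies are Soft→N4, Firm→N4, Hard→N3; Union's induced payoffs 9, -4, -5; outcome (Soft, N4), payoffs (9, -1).
If Management leads: Union's best replies are N1→Firm, N2→Soft, N3→Firm, N4→Soft; Management's induced payoffs -4, -9, 0, -1; outcome (Firm, N3), payoffs (6, 0).
Union gets 9 moving first and 6 moving second, so Union prefers to move first.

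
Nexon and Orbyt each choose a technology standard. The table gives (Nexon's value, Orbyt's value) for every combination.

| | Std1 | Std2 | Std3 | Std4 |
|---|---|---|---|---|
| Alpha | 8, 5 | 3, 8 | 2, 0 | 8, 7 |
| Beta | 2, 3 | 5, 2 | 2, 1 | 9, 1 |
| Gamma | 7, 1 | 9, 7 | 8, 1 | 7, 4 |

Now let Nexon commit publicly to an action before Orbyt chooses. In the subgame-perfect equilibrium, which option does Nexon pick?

Orbyt best-responds to each possible Nexon move:
- Alpha: BR = Std2, leader payoff 3.
- Beta: BR = Std1, leader payoff 2.
- Gamma: BR = Std2, leader payoff 9.
Among 3, 2, 9, the best is 9 at Gamma. Subgame-perfect outcome: (Gamma, Std2) with payoffs (9, 7).

Gamma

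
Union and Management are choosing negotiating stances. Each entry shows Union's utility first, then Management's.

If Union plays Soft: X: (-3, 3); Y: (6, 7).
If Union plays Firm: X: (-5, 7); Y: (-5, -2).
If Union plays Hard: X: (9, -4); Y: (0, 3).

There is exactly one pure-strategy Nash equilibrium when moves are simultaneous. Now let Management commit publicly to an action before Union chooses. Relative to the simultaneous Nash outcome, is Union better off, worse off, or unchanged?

Work backward from Union's decision.
- X: Union compares -3, -5, 9 and picks Hard; Management would get -4.
- Y: Union compares 6, -5, 0 and picks Soft; Management would get 7.
Among -4, 7, the best is 7 at Y. Subgame-perfect outcome: (Soft, Y) with payoffs (6, 7).
Now find the simultaneous Nash equilibrium.
Union's best replies: X→Hard; Y→Soft.
Management's best replies: Soft→Y; Firm→X; Hard→Y.
The unique mutual best reply is (Soft, Y), giving (6, 7).
Union earns 6 sequentially versus 6 at the Nash outcome: unchanged.

unchanged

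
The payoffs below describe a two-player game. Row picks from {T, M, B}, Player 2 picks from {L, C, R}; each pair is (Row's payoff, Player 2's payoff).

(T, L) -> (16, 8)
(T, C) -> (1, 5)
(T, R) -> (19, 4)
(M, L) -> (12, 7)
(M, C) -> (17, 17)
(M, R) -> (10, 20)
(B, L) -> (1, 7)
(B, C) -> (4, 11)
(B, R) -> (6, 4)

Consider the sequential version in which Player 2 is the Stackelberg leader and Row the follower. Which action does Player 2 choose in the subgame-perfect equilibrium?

C

Solve by backward induction (Player 2 leads).
- L → Row plays T (best of 16, 12, 1); Player 2 gets 8.
- C → Row plays M (best of 1, 17, 4); Player 2 gets 17.
- R → Row plays T (best of 19, 10, 6); Player 2 gets 4.
Maximizing over 8, 17, 4, Player 2 chooses C. Subgame-perfect outcome: (M, C) with payoffs (17, 17).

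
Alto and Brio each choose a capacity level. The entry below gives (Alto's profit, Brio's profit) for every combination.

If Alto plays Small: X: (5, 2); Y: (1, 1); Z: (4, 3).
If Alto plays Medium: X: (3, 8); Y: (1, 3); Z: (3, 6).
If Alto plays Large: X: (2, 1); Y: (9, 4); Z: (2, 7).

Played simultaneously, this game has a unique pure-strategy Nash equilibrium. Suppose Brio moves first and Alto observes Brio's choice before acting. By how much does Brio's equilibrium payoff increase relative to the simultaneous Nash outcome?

1

Work backward from Alto's decision.
- X → Alto plays Small (best of 5, 3, 2); Brio gets 2.
- Y → Alto plays Large (best of 1, 1, 9); Brio gets 4.
- Z → Alto plays Small (best of 4, 3, 2); Brio gets 3.
Among 2, 4, 3, the best is 4 at Y. Subgame-perfect outcome: (Large, Y) with payoffs (9, 4).
Now find the simultaneous Nash equilibrium.
Alto's best replies: X→Small; Y→Large; Z→Small.
Brio's best replies: Small→Z; Medium→X; Large→Z.
Only (Small, Z) has each player best-responding; Nash payoffs (4, 3).
Brio's commitment gain: 4 − 3 = 1.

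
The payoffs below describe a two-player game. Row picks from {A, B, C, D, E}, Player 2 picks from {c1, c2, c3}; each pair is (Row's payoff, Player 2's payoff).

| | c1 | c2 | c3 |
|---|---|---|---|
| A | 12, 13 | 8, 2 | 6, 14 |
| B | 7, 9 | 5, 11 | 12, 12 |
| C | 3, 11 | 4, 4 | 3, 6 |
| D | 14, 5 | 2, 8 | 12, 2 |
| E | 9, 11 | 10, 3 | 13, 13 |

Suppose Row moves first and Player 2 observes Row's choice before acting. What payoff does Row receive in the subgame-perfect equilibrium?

13

Backward induction with Row moving first.
- A: BR = c3, leader payoff 6.
- B: BR = c3, leader payoff 12.
- C: BR = c1, leader payoff 3.
- D: BR = c2, leader payoff 2.
- E: BR = c3, leader payoff 13.
Maximizing over 6, 12, 3, 2, 13, Row chooses E. Subgame-perfect outcome: (E, c3) with payoffs (13, 13).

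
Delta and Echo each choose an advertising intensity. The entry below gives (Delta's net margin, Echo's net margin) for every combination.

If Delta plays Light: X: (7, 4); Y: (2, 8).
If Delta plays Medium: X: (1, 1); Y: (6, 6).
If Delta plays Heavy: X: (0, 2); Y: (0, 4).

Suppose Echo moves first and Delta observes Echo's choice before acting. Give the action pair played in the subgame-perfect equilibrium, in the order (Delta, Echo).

(Medium, Y)

Backward induction with Echo moving first.
- X: Delta compares 7, 1, 0 and picks Light; Echo would get 4.
- Y: Delta compares 2, 6, 0 and picks Medium; Echo would get 6.
Echo's induced payoffs are 4, 6, so Echo commits to Y. Subgame-perfect outcome: (Medium, Y) with payoffs (6, 6).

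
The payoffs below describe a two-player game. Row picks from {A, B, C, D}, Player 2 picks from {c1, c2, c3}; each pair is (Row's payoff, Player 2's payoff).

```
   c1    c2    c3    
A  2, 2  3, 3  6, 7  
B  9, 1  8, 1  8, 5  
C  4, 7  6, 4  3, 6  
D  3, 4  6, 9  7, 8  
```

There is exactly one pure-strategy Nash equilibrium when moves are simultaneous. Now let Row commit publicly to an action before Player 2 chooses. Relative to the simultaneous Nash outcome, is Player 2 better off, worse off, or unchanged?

Solve by backward induction (Row leads).
- A: BR = c3, leader payoff 6.
- B: BR = c3, leader payoff 8.
- C: BR = c1, leader payoff 4.
- D: BR = c2, leader payoff 6.
Among 6, 8, 4, 6, the best is 8 at B. Subgame-perfect outcome: (B, c3) with payoffs (8, 5).
Under simultaneous play:
Row's best replies: c1→B; c2→B; c3→B.
Player 2's best replies: A→c3; B→c3; C→c1; D→c2.
The unique mutual best reply is (B, c3), giving (8, 5).
Player 2 earns 5 sequentially versus 5 at the Nash outcome: unchanged.

unchanged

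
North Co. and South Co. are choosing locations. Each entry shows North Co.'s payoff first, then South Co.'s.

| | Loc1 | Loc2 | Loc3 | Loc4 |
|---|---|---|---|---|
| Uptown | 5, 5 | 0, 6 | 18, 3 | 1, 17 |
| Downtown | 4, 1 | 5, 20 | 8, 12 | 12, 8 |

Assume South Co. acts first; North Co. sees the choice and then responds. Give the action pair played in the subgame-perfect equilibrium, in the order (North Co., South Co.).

(Downtown, Loc2)

Backward induction with South Co. moving first.
- Loc1: BR = Uptown, leader payoff 5.
- Loc2: BR = Downtown, leader payoff 20.
- Loc3: BR = Uptown, leader payoff 3.
- Loc4: BR = Downtown, leader payoff 8.
Maximizing over 5, 20, 3, 8, South Co. chooses Loc2. Subgame-perfect outcome: (Downtown, Loc2) with payoffs (5, 20).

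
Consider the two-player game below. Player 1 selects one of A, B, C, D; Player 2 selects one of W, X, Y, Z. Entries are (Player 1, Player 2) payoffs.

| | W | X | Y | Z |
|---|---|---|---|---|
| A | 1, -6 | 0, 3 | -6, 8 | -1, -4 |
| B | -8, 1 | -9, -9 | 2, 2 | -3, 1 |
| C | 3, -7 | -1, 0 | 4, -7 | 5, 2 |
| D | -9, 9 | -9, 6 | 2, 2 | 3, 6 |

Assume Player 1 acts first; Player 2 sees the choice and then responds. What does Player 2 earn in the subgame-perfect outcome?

2

Player 2 best-responds to each possible Player 1 move:
- A: BR = Y, leader payoff -6.
- B: BR = Y, leader payoff 2.
- C: BR = Z, leader payoff 5.
- D: BR = W, leader payoff -9.
Maximizing over -6, 2, 5, -9, Player 1 chooses C. Subgame-perfect outcome: (C, Z) with payoffs (5, 2).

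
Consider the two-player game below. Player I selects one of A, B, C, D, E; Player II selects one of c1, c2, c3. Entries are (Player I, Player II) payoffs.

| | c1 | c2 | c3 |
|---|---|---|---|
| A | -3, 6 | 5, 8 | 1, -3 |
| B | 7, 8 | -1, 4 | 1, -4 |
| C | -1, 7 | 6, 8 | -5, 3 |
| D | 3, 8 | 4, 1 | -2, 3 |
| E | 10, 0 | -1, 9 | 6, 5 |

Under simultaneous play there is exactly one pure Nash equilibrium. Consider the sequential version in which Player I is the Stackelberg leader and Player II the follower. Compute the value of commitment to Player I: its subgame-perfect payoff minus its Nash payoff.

1

Player II best-responds to each possible Player I move:
- A: Player II compares 6, 8, -3 and picks c2; Player I would get 5.
- B: Player II compares 8, 4, -4 and picks c1; Player I would get 7.
- C: Player II compares 7, 8, 3 and picks c2; Player I would get 6.
- D: Player II compares 8, 1, 3 and picks c1; Player I would get 3.
- E: Player II compares 0, 9, 5 and picks c2; Player I would get -1.
Player I's induced payoffs are 5, 7, 6, 3, -1, so Player I commits to B. Subgame-perfect outcome: (B, c1) with payoffs (7, 8).
Under simultaneous play:
Player I's best replies: c1→E; c2→C; c3→E.
Player II's best replies: A→c2; B→c1; C→c2; D→c1; E→c2.
The unique mutual best reply is (C, c2), giving (6, 8).
Player I's commitment gain: 7 − 6 = 1.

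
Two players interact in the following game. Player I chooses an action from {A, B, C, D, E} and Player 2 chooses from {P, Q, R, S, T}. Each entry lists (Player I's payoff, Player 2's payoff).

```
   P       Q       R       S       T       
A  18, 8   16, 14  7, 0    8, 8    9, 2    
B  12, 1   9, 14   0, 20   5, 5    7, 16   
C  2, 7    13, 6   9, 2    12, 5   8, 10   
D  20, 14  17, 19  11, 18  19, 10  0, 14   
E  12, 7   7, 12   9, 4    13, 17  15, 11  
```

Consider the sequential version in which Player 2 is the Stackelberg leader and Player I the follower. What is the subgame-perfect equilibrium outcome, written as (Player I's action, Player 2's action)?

(D, Q)

Player I best-responds to each possible Player 2 move:
- P → Player I plays D (best of 18, 12, 2, 20, 12); Player 2 gets 14.
- Q → Player I plays D (best of 16, 9, 13, 17, 7); Player 2 gets 19.
- R → Player I plays D (best of 7, 0, 9, 11, 9); Player 2 gets 18.
- S → Player I plays D (best of 8, 5, 12, 19, 13); Player 2 gets 10.
- T → Player I plays E (best of 9, 7, 8, 0, 15); Player 2 gets 11.
Maximizing over 14, 19, 18, 10, 11, Player 2 chooses Q. Subgame-perfect outcome: (D, Q) with payoffs (17, 19).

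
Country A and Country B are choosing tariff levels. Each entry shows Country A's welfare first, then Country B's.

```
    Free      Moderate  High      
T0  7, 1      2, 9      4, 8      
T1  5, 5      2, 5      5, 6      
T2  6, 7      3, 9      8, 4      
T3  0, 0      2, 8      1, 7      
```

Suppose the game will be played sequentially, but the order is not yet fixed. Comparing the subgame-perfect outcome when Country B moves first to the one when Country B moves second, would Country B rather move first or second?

If Country A leads: Country B's best replies are T0→Moderate, T1→High, T2→Moderate, T3→Moderate; Country A's induced payoffs 2, 5, 3, 2; outcome (T1, High), payoffs (5, 6).
If Country B leads: Country A's best replies are Free→T0, Moderate→T2, High→T2; Country B's induced payoffs 1, 9, 4; outcome (T2, Moderate), payoffs (3, 9).
Country B gets 9 moving first and 6 moving second, so Country B prefers to move first.

first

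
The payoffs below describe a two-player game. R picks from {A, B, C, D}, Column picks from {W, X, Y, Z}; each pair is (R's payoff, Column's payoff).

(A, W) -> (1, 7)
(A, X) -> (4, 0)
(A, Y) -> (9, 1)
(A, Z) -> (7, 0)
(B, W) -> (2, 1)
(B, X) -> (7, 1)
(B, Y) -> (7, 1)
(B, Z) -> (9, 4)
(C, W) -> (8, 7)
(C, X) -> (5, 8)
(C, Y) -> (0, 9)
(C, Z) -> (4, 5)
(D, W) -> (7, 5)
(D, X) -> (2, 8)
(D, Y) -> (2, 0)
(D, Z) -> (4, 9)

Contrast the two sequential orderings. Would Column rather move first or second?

first

If R leads: Column's best replies are A→W, B→Z, C→Y, D→Z; R's induced payoffs 1, 9, 0, 4; outcome (B, Z), payoffs (9, 4).
If Column leads: R's best replies are W→C, X→B, Y→A, Z→B; Column's induced payoffs 7, 1, 1, 4; outcome (C, W), payoffs (8, 7).
Column gets 7 moving first and 4 moving second, so Column prefers to move first.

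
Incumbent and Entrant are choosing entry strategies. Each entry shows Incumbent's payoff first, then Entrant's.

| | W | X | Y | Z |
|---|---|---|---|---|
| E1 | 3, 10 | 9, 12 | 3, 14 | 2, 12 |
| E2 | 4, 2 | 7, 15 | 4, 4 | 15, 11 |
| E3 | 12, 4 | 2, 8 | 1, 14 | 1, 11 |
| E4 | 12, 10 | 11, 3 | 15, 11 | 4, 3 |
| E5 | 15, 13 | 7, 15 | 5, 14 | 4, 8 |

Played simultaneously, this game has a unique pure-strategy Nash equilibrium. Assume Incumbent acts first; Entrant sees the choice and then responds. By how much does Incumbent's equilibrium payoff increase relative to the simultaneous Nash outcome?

Backward induction with Incumbent moving first.
- E1: Entrant compares 10, 12, 14, 12 and picks Y; Incumbent would get 3.
- E2: Entrant compares 2, 15, 4, 11 and picks X; Incumbent would get 7.
- E3: Entrant compares 4, 8, 14, 11 and picks Y; Incumbent would get 1.
- E4: Entrant compares 10, 3, 11, 3 and picks Y; Incumbent would get 15.
- E5: Entrant compares 13, 15, 14, 8 and picks X; Incumbent would get 7.
Among 3, 7, 1, 15, 7, the best is 15 at E4. Subgame-perfect outcome: (E4, Y) with payoffs (15, 11).
Under simultaneous play:
Incumbent's best replies: W→E5; X→E4; Y→E4; Z→E2.
Entrant's best replies: E1→Y; E2→X; E3→Y; E4→Y; E5→X.
The unique mutual best reply is (E4, Y), giving (15, 11).
Incumbent's commitment gain: 15 − 15 = 0.

0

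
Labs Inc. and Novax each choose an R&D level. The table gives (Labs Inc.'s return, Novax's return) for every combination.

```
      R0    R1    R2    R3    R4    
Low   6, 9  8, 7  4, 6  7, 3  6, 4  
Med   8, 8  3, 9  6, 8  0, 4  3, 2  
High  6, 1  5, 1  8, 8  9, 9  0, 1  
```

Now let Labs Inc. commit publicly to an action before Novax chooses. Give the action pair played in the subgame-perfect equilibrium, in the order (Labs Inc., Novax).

Novax best-responds to each possible Labs Inc. move:
- Low → Novax plays R0 (best of 9, 7, 6, 3, 4); Labs Inc. gets 6.
- Med → Novax plays R1 (best of 8, 9, 8, 4, 2); Labs Inc. gets 3.
- High → Novax plays R3 (best of 1, 1, 8, 9, 1); Labs Inc. gets 9.
Labs Inc.'s induced payoffs are 6, 3, 9, so Labs Inc. commits to High. Subgame-perfect outcome: (High, R3) with payoffs (9, 9).

(High, R3)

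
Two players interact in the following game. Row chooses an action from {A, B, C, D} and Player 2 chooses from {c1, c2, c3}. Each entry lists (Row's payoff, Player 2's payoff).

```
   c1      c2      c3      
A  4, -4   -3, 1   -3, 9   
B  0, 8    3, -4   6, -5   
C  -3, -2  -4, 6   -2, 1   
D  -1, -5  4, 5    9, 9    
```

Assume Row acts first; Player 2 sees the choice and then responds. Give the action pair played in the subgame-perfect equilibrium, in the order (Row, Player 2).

Work backward from Player 2's decision.
- A → Player 2 plays c3 (best of -4, 1, 9); Row gets -3.
- B → Player 2 plays c1 (best of 8, -4, -5); Row gets 0.
- C → Player 2 plays c2 (best of -2, 6, 1); Row gets -4.
- D → Player 2 plays c3 (best of -5, 5, 9); Row gets 9.
Among -3, 0, -4, 9, the best is 9 at D. Subgame-perfect outcome: (D, c3) with payoffs (9, 9).

(D, c3)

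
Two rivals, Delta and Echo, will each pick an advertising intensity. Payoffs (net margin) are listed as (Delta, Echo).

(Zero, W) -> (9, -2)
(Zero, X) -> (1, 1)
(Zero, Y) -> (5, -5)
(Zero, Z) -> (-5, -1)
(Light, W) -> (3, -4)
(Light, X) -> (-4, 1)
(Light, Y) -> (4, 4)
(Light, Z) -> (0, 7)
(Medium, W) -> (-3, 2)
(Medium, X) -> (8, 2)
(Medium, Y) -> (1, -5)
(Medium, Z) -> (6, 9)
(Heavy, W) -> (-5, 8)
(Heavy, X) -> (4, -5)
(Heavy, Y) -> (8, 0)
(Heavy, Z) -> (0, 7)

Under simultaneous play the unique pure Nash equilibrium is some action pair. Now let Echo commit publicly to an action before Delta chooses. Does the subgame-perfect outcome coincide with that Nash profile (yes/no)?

Backward induction with Echo moving first.
- W: Delta compares 9, 3, -3, -5 and picks Zero; Echo would get -2.
- X: Delta compares 1, -4, 8, 4 and picks Medium; Echo would get 2.
- Y: Delta compares 5, 4, 1, 8 and picks Heavy; Echo would get 0.
- Z: Delta compares -5, 0, 6, 0 and picks Medium; Echo would get 9.
Echo's induced payoffs are -2, 2, 0, 9, so Echo commits to Z. Subgame-perfect outcome: (Medium, Z) with payoffs (6, 9).
For the simultaneous game, intersect best replies.
Delta's best replies: W→Zero; X→Medium; Y→Heavy; Z→Medium.
Echo's best replies: Zero→X; Light→Z; Medium→Z; Heavy→W.
Only (Medium, Z) has each player best-responding; Nash payoffs (6, 9).
Sequential outcome (Medium, Z) coincides with the Nash profile (Medium, Z).

yes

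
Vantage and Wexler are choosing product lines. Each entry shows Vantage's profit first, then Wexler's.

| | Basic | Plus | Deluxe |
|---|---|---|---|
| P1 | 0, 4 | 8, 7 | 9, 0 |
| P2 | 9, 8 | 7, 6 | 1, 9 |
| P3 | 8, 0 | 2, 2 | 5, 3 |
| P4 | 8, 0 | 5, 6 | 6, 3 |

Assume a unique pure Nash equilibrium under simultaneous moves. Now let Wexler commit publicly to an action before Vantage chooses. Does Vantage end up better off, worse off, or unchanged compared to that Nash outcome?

better off

Solve by backward induction (Wexler leads).
- Basic → Vantage plays P2 (best of 0, 9, 8, 8); Wexler gets 8.
- Plus → Vantage plays P1 (best of 8, 7, 2, 5); Wexler gets 7.
- Deluxe → Vantage plays P1 (best of 9, 1, 5, 6); Wexler gets 0.
Among 8, 7, 0, the best is 8 at Basic. Subgame-perfect outcome: (P2, Basic) with payoffs (9, 8).
Now find the simultaneous Nash equilibrium.
Vantage's best replies: Basic→P2; Plus→P1; Deluxe→P1.
Wexler's best replies: P1→Plus; P2→Deluxe; P3→Deluxe; P4→Plus.
Only (P1, Plus) has each player best-responding; Nash payoffs (8, 7).
Vantage earns 9 sequentially versus 8 at the Nash outcome: better off.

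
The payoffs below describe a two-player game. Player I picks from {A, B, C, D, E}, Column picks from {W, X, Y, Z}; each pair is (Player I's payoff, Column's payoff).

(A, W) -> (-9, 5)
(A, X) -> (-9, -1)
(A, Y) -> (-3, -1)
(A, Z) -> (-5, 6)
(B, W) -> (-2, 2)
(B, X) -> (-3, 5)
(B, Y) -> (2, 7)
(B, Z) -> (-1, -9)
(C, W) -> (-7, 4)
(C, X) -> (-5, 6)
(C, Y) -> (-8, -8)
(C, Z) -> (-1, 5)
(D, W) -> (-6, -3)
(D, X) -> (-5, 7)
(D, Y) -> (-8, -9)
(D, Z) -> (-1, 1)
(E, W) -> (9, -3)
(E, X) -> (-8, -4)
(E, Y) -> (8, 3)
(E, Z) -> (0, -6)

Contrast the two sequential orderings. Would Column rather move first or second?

If Player I leads: Column's best replies are A→Z, B→Y, C→X, D→X, E→Y; Player I's induced payoffs -5, 2, -5, -5, 8; outcome (E, Y), payoffs (8, 3).
If Column leads: Player I's best replies are W→E, X→B, Y→E, Z→E; Column's induced payoffs -3, 5, 3, -6; outcome (B, X), payoffs (-3, 5).
Column gets 5 moving first and 3 moving second, so Column prefers to move first.

first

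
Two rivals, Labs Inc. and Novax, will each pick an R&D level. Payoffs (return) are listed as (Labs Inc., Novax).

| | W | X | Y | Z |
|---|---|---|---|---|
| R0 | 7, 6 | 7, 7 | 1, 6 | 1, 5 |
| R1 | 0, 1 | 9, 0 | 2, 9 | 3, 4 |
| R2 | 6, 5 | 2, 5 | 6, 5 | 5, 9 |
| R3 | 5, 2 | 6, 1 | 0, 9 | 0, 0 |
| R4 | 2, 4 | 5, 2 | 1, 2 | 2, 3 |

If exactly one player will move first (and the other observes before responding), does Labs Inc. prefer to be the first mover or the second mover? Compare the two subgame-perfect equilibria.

If Labs Inc. leads: Novax's best replies are R0→X, R1→Y, R2→Z, R3→Y, R4→W; Labs Inc.'s induced payoffs 7, 2, 5, 0, 2; outcome (R0, X), payoffs (7, 7).
If Novax leads: Labs Inc.'s best replies are W→R0, X→R1, Y→R2, Z→R2; Novax's induced payoffs 6, 0, 5, 9; outcome (R2, Z), payoffs (5, 9).
Labs Inc. gets 7 moving first and 5 moving second, so Labs Inc. prefers to move first.

first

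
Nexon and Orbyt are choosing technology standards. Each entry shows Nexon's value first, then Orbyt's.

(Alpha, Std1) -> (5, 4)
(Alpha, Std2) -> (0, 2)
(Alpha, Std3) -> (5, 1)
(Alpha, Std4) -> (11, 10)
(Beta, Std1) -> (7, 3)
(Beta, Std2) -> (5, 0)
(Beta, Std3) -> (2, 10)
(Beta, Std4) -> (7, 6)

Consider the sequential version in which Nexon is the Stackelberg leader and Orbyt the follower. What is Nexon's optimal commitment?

Backward induction with Nexon moving first.
- Alpha → Orbyt plays Std4 (best of 4, 2, 1, 10); Nexon gets 11.
- Beta → Orbyt plays Std3 (best of 3, 0, 10, 6); Nexon gets 2.
Nexon's induced payoffs are 11, 2, so Nexon commits to Alpha. Subgame-perfect outcome: (Alpha, Std4) with payoffs (11, 10).

Alpha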